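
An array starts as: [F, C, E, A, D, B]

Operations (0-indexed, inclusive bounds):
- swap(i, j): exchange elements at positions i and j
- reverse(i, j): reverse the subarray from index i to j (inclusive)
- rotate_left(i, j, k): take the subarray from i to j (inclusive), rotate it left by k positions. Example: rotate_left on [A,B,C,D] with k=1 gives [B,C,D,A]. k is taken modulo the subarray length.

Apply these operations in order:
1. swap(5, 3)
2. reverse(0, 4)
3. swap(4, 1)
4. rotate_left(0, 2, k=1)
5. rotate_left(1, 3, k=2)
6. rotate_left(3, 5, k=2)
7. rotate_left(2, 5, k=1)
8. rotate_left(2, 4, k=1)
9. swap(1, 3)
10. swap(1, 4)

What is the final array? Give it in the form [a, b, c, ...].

Answer: [F, A, D, C, B, E]

Derivation:
After 1 (swap(5, 3)): [F, C, E, B, D, A]
After 2 (reverse(0, 4)): [D, B, E, C, F, A]
After 3 (swap(4, 1)): [D, F, E, C, B, A]
After 4 (rotate_left(0, 2, k=1)): [F, E, D, C, B, A]
After 5 (rotate_left(1, 3, k=2)): [F, C, E, D, B, A]
After 6 (rotate_left(3, 5, k=2)): [F, C, E, A, D, B]
After 7 (rotate_left(2, 5, k=1)): [F, C, A, D, B, E]
After 8 (rotate_left(2, 4, k=1)): [F, C, D, B, A, E]
After 9 (swap(1, 3)): [F, B, D, C, A, E]
After 10 (swap(1, 4)): [F, A, D, C, B, E]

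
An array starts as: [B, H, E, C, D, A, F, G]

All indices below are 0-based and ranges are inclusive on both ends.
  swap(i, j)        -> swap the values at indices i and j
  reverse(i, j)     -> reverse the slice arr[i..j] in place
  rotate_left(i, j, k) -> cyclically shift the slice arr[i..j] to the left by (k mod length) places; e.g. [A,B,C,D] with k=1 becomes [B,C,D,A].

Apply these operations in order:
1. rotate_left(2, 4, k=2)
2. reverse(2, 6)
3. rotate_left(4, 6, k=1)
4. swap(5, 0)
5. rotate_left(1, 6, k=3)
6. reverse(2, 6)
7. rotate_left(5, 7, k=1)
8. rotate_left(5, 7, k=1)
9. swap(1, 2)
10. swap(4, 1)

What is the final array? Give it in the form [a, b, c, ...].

After 1 (rotate_left(2, 4, k=2)): [B, H, D, E, C, A, F, G]
After 2 (reverse(2, 6)): [B, H, F, A, C, E, D, G]
After 3 (rotate_left(4, 6, k=1)): [B, H, F, A, E, D, C, G]
After 4 (swap(5, 0)): [D, H, F, A, E, B, C, G]
After 5 (rotate_left(1, 6, k=3)): [D, E, B, C, H, F, A, G]
After 6 (reverse(2, 6)): [D, E, A, F, H, C, B, G]
After 7 (rotate_left(5, 7, k=1)): [D, E, A, F, H, B, G, C]
After 8 (rotate_left(5, 7, k=1)): [D, E, A, F, H, G, C, B]
After 9 (swap(1, 2)): [D, A, E, F, H, G, C, B]
After 10 (swap(4, 1)): [D, H, E, F, A, G, C, B]

Answer: [D, H, E, F, A, G, C, B]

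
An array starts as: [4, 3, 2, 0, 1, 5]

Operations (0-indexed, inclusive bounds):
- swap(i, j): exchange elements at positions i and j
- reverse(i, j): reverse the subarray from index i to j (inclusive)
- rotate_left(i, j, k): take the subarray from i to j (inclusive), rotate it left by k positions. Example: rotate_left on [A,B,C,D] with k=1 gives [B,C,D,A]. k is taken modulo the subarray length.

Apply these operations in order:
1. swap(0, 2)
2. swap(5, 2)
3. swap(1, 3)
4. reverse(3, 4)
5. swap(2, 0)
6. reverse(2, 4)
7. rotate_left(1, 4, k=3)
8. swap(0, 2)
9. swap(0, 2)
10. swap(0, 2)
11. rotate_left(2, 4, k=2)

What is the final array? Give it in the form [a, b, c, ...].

After 1 (swap(0, 2)): [2, 3, 4, 0, 1, 5]
After 2 (swap(5, 2)): [2, 3, 5, 0, 1, 4]
After 3 (swap(1, 3)): [2, 0, 5, 3, 1, 4]
After 4 (reverse(3, 4)): [2, 0, 5, 1, 3, 4]
After 5 (swap(2, 0)): [5, 0, 2, 1, 3, 4]
After 6 (reverse(2, 4)): [5, 0, 3, 1, 2, 4]
After 7 (rotate_left(1, 4, k=3)): [5, 2, 0, 3, 1, 4]
After 8 (swap(0, 2)): [0, 2, 5, 3, 1, 4]
After 9 (swap(0, 2)): [5, 2, 0, 3, 1, 4]
After 10 (swap(0, 2)): [0, 2, 5, 3, 1, 4]
After 11 (rotate_left(2, 4, k=2)): [0, 2, 1, 5, 3, 4]

Answer: [0, 2, 1, 5, 3, 4]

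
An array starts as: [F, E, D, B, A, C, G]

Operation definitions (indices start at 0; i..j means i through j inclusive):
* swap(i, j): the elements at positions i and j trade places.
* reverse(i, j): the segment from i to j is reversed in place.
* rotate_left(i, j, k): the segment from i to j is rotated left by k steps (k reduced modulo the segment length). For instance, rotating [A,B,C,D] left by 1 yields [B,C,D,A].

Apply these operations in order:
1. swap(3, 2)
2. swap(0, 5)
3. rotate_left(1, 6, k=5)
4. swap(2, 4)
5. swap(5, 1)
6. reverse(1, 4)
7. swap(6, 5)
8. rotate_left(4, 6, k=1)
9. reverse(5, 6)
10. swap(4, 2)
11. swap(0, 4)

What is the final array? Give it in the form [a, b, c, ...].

Answer: [B, E, F, D, C, A, G]

Derivation:
After 1 (swap(3, 2)): [F, E, B, D, A, C, G]
After 2 (swap(0, 5)): [C, E, B, D, A, F, G]
After 3 (rotate_left(1, 6, k=5)): [C, G, E, B, D, A, F]
After 4 (swap(2, 4)): [C, G, D, B, E, A, F]
After 5 (swap(5, 1)): [C, A, D, B, E, G, F]
After 6 (reverse(1, 4)): [C, E, B, D, A, G, F]
After 7 (swap(6, 5)): [C, E, B, D, A, F, G]
After 8 (rotate_left(4, 6, k=1)): [C, E, B, D, F, G, A]
After 9 (reverse(5, 6)): [C, E, B, D, F, A, G]
After 10 (swap(4, 2)): [C, E, F, D, B, A, G]
After 11 (swap(0, 4)): [B, E, F, D, C, A, G]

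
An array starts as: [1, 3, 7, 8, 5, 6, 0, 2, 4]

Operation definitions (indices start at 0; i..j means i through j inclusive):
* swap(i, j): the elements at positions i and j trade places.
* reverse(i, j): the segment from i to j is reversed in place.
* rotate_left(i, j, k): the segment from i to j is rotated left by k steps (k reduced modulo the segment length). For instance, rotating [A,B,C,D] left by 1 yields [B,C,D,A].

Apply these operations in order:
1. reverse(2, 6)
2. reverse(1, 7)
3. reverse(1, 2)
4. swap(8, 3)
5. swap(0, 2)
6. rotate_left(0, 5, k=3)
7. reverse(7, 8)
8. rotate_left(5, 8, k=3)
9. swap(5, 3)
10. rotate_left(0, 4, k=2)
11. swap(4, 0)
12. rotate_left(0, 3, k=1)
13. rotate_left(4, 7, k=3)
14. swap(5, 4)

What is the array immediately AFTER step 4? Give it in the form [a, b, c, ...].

After 1 (reverse(2, 6)): [1, 3, 0, 6, 5, 8, 7, 2, 4]
After 2 (reverse(1, 7)): [1, 2, 7, 8, 5, 6, 0, 3, 4]
After 3 (reverse(1, 2)): [1, 7, 2, 8, 5, 6, 0, 3, 4]
After 4 (swap(8, 3)): [1, 7, 2, 4, 5, 6, 0, 3, 8]

Answer: [1, 7, 2, 4, 5, 6, 0, 3, 8]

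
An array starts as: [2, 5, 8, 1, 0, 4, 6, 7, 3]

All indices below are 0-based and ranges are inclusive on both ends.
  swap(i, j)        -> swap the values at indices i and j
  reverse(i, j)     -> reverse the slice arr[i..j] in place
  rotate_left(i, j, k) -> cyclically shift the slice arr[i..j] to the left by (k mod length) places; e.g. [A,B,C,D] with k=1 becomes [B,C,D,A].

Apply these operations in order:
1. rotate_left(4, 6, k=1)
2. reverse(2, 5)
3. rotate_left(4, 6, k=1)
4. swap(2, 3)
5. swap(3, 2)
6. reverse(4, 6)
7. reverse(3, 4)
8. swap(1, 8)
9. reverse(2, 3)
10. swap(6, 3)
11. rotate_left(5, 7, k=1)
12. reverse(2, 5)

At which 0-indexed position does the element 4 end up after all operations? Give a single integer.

After 1 (rotate_left(4, 6, k=1)): [2, 5, 8, 1, 4, 6, 0, 7, 3]
After 2 (reverse(2, 5)): [2, 5, 6, 4, 1, 8, 0, 7, 3]
After 3 (rotate_left(4, 6, k=1)): [2, 5, 6, 4, 8, 0, 1, 7, 3]
After 4 (swap(2, 3)): [2, 5, 4, 6, 8, 0, 1, 7, 3]
After 5 (swap(3, 2)): [2, 5, 6, 4, 8, 0, 1, 7, 3]
After 6 (reverse(4, 6)): [2, 5, 6, 4, 1, 0, 8, 7, 3]
After 7 (reverse(3, 4)): [2, 5, 6, 1, 4, 0, 8, 7, 3]
After 8 (swap(1, 8)): [2, 3, 6, 1, 4, 0, 8, 7, 5]
After 9 (reverse(2, 3)): [2, 3, 1, 6, 4, 0, 8, 7, 5]
After 10 (swap(6, 3)): [2, 3, 1, 8, 4, 0, 6, 7, 5]
After 11 (rotate_left(5, 7, k=1)): [2, 3, 1, 8, 4, 6, 7, 0, 5]
After 12 (reverse(2, 5)): [2, 3, 6, 4, 8, 1, 7, 0, 5]

Answer: 3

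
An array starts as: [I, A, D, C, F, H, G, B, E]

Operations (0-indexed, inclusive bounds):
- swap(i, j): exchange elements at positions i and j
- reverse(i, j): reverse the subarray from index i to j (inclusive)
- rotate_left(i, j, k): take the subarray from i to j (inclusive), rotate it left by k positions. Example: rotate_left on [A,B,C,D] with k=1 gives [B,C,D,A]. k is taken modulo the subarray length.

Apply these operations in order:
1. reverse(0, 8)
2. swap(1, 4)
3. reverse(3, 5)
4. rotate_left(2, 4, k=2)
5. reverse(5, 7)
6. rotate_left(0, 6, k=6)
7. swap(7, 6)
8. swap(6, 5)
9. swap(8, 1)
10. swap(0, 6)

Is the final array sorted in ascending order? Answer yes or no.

Answer: no

Derivation:
After 1 (reverse(0, 8)): [E, B, G, H, F, C, D, A, I]
After 2 (swap(1, 4)): [E, F, G, H, B, C, D, A, I]
After 3 (reverse(3, 5)): [E, F, G, C, B, H, D, A, I]
After 4 (rotate_left(2, 4, k=2)): [E, F, B, G, C, H, D, A, I]
After 5 (reverse(5, 7)): [E, F, B, G, C, A, D, H, I]
After 6 (rotate_left(0, 6, k=6)): [D, E, F, B, G, C, A, H, I]
After 7 (swap(7, 6)): [D, E, F, B, G, C, H, A, I]
After 8 (swap(6, 5)): [D, E, F, B, G, H, C, A, I]
After 9 (swap(8, 1)): [D, I, F, B, G, H, C, A, E]
After 10 (swap(0, 6)): [C, I, F, B, G, H, D, A, E]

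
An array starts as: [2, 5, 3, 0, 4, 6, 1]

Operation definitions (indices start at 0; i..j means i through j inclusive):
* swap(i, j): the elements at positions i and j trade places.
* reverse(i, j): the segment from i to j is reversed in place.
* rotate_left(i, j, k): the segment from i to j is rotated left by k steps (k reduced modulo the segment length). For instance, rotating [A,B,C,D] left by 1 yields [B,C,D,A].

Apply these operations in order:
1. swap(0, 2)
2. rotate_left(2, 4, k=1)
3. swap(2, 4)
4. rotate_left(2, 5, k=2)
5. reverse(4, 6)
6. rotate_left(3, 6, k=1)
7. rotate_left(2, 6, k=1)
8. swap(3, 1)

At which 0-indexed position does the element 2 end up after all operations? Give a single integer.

After 1 (swap(0, 2)): [3, 5, 2, 0, 4, 6, 1]
After 2 (rotate_left(2, 4, k=1)): [3, 5, 0, 4, 2, 6, 1]
After 3 (swap(2, 4)): [3, 5, 2, 4, 0, 6, 1]
After 4 (rotate_left(2, 5, k=2)): [3, 5, 0, 6, 2, 4, 1]
After 5 (reverse(4, 6)): [3, 5, 0, 6, 1, 4, 2]
After 6 (rotate_left(3, 6, k=1)): [3, 5, 0, 1, 4, 2, 6]
After 7 (rotate_left(2, 6, k=1)): [3, 5, 1, 4, 2, 6, 0]
After 8 (swap(3, 1)): [3, 4, 1, 5, 2, 6, 0]

Answer: 4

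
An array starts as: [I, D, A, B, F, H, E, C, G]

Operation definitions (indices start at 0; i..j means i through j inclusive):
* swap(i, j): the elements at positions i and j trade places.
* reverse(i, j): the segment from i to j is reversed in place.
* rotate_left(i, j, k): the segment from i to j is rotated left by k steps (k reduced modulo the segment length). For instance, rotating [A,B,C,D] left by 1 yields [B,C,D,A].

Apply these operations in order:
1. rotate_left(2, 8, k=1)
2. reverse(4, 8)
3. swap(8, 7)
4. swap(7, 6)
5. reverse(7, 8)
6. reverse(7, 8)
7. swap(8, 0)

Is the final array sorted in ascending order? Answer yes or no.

After 1 (rotate_left(2, 8, k=1)): [I, D, B, F, H, E, C, G, A]
After 2 (reverse(4, 8)): [I, D, B, F, A, G, C, E, H]
After 3 (swap(8, 7)): [I, D, B, F, A, G, C, H, E]
After 4 (swap(7, 6)): [I, D, B, F, A, G, H, C, E]
After 5 (reverse(7, 8)): [I, D, B, F, A, G, H, E, C]
After 6 (reverse(7, 8)): [I, D, B, F, A, G, H, C, E]
After 7 (swap(8, 0)): [E, D, B, F, A, G, H, C, I]

Answer: no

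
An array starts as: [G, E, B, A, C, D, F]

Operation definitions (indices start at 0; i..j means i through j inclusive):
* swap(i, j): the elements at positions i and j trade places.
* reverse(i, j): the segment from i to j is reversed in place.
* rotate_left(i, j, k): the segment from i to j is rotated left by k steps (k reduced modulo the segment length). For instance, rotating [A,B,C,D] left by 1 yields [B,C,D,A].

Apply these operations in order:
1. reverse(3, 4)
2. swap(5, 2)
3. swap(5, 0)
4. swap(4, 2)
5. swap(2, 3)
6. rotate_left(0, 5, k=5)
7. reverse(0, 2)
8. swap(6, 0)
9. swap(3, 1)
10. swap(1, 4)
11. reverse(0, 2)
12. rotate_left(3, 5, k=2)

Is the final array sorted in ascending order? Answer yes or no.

After 1 (reverse(3, 4)): [G, E, B, C, A, D, F]
After 2 (swap(5, 2)): [G, E, D, C, A, B, F]
After 3 (swap(5, 0)): [B, E, D, C, A, G, F]
After 4 (swap(4, 2)): [B, E, A, C, D, G, F]
After 5 (swap(2, 3)): [B, E, C, A, D, G, F]
After 6 (rotate_left(0, 5, k=5)): [G, B, E, C, A, D, F]
After 7 (reverse(0, 2)): [E, B, G, C, A, D, F]
After 8 (swap(6, 0)): [F, B, G, C, A, D, E]
After 9 (swap(3, 1)): [F, C, G, B, A, D, E]
After 10 (swap(1, 4)): [F, A, G, B, C, D, E]
After 11 (reverse(0, 2)): [G, A, F, B, C, D, E]
After 12 (rotate_left(3, 5, k=2)): [G, A, F, D, B, C, E]

Answer: no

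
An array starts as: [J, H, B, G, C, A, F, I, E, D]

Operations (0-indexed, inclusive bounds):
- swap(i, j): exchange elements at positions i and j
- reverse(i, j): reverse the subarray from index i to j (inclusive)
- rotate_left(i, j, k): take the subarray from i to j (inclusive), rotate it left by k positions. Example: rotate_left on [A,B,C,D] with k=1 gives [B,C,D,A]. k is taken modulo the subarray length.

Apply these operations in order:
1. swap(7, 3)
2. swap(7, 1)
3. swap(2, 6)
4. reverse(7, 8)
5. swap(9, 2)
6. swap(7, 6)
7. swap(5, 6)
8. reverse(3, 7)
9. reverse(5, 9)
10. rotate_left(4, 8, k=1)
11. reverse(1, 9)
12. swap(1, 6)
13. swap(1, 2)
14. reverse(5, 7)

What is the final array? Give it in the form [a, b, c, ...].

Answer: [J, A, F, C, I, B, E, H, D, G]

Derivation:
After 1 (swap(7, 3)): [J, H, B, I, C, A, F, G, E, D]
After 2 (swap(7, 1)): [J, G, B, I, C, A, F, H, E, D]
After 3 (swap(2, 6)): [J, G, F, I, C, A, B, H, E, D]
After 4 (reverse(7, 8)): [J, G, F, I, C, A, B, E, H, D]
After 5 (swap(9, 2)): [J, G, D, I, C, A, B, E, H, F]
After 6 (swap(7, 6)): [J, G, D, I, C, A, E, B, H, F]
After 7 (swap(5, 6)): [J, G, D, I, C, E, A, B, H, F]
After 8 (reverse(3, 7)): [J, G, D, B, A, E, C, I, H, F]
After 9 (reverse(5, 9)): [J, G, D, B, A, F, H, I, C, E]
After 10 (rotate_left(4, 8, k=1)): [J, G, D, B, F, H, I, C, A, E]
After 11 (reverse(1, 9)): [J, E, A, C, I, H, F, B, D, G]
After 12 (swap(1, 6)): [J, F, A, C, I, H, E, B, D, G]
After 13 (swap(1, 2)): [J, A, F, C, I, H, E, B, D, G]
After 14 (reverse(5, 7)): [J, A, F, C, I, B, E, H, D, G]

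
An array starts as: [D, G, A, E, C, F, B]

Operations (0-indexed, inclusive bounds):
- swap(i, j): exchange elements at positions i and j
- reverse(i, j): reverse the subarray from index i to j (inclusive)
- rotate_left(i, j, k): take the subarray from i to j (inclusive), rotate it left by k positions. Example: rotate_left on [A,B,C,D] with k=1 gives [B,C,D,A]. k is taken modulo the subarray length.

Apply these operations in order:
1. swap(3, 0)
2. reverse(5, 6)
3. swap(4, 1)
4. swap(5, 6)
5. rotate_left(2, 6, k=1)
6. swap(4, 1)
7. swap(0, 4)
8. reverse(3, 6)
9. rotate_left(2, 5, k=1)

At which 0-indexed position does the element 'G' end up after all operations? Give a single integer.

After 1 (swap(3, 0)): [E, G, A, D, C, F, B]
After 2 (reverse(5, 6)): [E, G, A, D, C, B, F]
After 3 (swap(4, 1)): [E, C, A, D, G, B, F]
After 4 (swap(5, 6)): [E, C, A, D, G, F, B]
After 5 (rotate_left(2, 6, k=1)): [E, C, D, G, F, B, A]
After 6 (swap(4, 1)): [E, F, D, G, C, B, A]
After 7 (swap(0, 4)): [C, F, D, G, E, B, A]
After 8 (reverse(3, 6)): [C, F, D, A, B, E, G]
After 9 (rotate_left(2, 5, k=1)): [C, F, A, B, E, D, G]

Answer: 6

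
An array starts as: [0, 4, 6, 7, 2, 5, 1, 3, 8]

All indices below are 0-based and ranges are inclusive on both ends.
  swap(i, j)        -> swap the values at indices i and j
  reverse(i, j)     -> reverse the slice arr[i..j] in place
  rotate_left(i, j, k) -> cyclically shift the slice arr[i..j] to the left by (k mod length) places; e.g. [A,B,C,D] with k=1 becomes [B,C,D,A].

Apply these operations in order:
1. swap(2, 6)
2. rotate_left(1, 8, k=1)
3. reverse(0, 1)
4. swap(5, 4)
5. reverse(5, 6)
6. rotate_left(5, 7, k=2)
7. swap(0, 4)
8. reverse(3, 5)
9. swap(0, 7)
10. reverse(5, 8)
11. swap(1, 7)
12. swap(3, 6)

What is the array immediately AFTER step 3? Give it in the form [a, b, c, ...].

Answer: [1, 0, 7, 2, 5, 6, 3, 8, 4]

Derivation:
After 1 (swap(2, 6)): [0, 4, 1, 7, 2, 5, 6, 3, 8]
After 2 (rotate_left(1, 8, k=1)): [0, 1, 7, 2, 5, 6, 3, 8, 4]
After 3 (reverse(0, 1)): [1, 0, 7, 2, 5, 6, 3, 8, 4]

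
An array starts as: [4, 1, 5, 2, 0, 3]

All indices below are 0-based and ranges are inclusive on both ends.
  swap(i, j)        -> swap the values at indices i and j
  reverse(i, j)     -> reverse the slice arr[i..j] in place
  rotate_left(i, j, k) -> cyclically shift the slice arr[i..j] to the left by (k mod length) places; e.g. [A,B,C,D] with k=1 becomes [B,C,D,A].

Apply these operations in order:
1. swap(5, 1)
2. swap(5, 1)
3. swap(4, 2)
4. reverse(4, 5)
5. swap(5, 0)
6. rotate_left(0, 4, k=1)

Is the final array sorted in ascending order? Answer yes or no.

Answer: no

Derivation:
After 1 (swap(5, 1)): [4, 3, 5, 2, 0, 1]
After 2 (swap(5, 1)): [4, 1, 5, 2, 0, 3]
After 3 (swap(4, 2)): [4, 1, 0, 2, 5, 3]
After 4 (reverse(4, 5)): [4, 1, 0, 2, 3, 5]
After 5 (swap(5, 0)): [5, 1, 0, 2, 3, 4]
After 6 (rotate_left(0, 4, k=1)): [1, 0, 2, 3, 5, 4]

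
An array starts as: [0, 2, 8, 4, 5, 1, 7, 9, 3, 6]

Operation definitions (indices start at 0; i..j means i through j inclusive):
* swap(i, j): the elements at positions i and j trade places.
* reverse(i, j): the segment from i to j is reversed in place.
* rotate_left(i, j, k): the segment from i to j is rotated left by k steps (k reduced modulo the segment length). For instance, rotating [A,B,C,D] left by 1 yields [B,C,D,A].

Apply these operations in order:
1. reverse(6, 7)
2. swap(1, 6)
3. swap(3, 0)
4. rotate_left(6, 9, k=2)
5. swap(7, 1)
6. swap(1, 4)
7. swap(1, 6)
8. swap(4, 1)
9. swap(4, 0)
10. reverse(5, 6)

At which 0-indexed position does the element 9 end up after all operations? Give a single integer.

After 1 (reverse(6, 7)): [0, 2, 8, 4, 5, 1, 9, 7, 3, 6]
After 2 (swap(1, 6)): [0, 9, 8, 4, 5, 1, 2, 7, 3, 6]
After 3 (swap(3, 0)): [4, 9, 8, 0, 5, 1, 2, 7, 3, 6]
After 4 (rotate_left(6, 9, k=2)): [4, 9, 8, 0, 5, 1, 3, 6, 2, 7]
After 5 (swap(7, 1)): [4, 6, 8, 0, 5, 1, 3, 9, 2, 7]
After 6 (swap(1, 4)): [4, 5, 8, 0, 6, 1, 3, 9, 2, 7]
After 7 (swap(1, 6)): [4, 3, 8, 0, 6, 1, 5, 9, 2, 7]
After 8 (swap(4, 1)): [4, 6, 8, 0, 3, 1, 5, 9, 2, 7]
After 9 (swap(4, 0)): [3, 6, 8, 0, 4, 1, 5, 9, 2, 7]
After 10 (reverse(5, 6)): [3, 6, 8, 0, 4, 5, 1, 9, 2, 7]

Answer: 7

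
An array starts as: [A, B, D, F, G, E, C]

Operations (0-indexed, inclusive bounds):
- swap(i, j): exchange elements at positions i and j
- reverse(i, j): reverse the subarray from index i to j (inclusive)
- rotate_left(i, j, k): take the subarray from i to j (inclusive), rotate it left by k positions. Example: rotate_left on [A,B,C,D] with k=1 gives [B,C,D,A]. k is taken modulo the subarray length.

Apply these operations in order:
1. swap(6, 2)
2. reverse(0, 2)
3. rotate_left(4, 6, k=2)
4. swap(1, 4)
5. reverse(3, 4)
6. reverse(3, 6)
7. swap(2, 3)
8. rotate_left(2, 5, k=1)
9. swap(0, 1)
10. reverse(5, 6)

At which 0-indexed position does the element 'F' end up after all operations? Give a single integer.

After 1 (swap(6, 2)): [A, B, C, F, G, E, D]
After 2 (reverse(0, 2)): [C, B, A, F, G, E, D]
After 3 (rotate_left(4, 6, k=2)): [C, B, A, F, D, G, E]
After 4 (swap(1, 4)): [C, D, A, F, B, G, E]
After 5 (reverse(3, 4)): [C, D, A, B, F, G, E]
After 6 (reverse(3, 6)): [C, D, A, E, G, F, B]
After 7 (swap(2, 3)): [C, D, E, A, G, F, B]
After 8 (rotate_left(2, 5, k=1)): [C, D, A, G, F, E, B]
After 9 (swap(0, 1)): [D, C, A, G, F, E, B]
After 10 (reverse(5, 6)): [D, C, A, G, F, B, E]

Answer: 4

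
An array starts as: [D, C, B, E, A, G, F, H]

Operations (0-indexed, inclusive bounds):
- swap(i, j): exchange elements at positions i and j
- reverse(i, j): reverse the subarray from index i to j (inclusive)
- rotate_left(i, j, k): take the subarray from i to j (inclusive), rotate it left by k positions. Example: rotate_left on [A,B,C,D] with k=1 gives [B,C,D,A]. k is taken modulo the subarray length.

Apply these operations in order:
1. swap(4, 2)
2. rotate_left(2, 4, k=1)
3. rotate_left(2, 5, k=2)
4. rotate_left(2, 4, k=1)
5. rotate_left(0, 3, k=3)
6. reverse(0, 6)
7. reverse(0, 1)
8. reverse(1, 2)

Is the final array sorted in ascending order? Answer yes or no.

After 1 (swap(4, 2)): [D, C, A, E, B, G, F, H]
After 2 (rotate_left(2, 4, k=1)): [D, C, E, B, A, G, F, H]
After 3 (rotate_left(2, 5, k=2)): [D, C, A, G, E, B, F, H]
After 4 (rotate_left(2, 4, k=1)): [D, C, G, E, A, B, F, H]
After 5 (rotate_left(0, 3, k=3)): [E, D, C, G, A, B, F, H]
After 6 (reverse(0, 6)): [F, B, A, G, C, D, E, H]
After 7 (reverse(0, 1)): [B, F, A, G, C, D, E, H]
After 8 (reverse(1, 2)): [B, A, F, G, C, D, E, H]

Answer: no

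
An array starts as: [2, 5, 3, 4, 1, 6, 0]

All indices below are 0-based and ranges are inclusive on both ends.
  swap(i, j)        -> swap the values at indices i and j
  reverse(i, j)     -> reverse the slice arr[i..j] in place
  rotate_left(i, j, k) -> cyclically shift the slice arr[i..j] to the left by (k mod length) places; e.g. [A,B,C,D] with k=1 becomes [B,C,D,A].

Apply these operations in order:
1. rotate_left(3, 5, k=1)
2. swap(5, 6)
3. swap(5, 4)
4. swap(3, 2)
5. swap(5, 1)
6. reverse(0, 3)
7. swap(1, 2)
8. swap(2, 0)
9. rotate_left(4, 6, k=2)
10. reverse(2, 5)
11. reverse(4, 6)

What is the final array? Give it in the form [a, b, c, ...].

Answer: [1, 6, 0, 4, 5, 3, 2]

Derivation:
After 1 (rotate_left(3, 5, k=1)): [2, 5, 3, 1, 6, 4, 0]
After 2 (swap(5, 6)): [2, 5, 3, 1, 6, 0, 4]
After 3 (swap(5, 4)): [2, 5, 3, 1, 0, 6, 4]
After 4 (swap(3, 2)): [2, 5, 1, 3, 0, 6, 4]
After 5 (swap(5, 1)): [2, 6, 1, 3, 0, 5, 4]
After 6 (reverse(0, 3)): [3, 1, 6, 2, 0, 5, 4]
After 7 (swap(1, 2)): [3, 6, 1, 2, 0, 5, 4]
After 8 (swap(2, 0)): [1, 6, 3, 2, 0, 5, 4]
After 9 (rotate_left(4, 6, k=2)): [1, 6, 3, 2, 4, 0, 5]
After 10 (reverse(2, 5)): [1, 6, 0, 4, 2, 3, 5]
After 11 (reverse(4, 6)): [1, 6, 0, 4, 5, 3, 2]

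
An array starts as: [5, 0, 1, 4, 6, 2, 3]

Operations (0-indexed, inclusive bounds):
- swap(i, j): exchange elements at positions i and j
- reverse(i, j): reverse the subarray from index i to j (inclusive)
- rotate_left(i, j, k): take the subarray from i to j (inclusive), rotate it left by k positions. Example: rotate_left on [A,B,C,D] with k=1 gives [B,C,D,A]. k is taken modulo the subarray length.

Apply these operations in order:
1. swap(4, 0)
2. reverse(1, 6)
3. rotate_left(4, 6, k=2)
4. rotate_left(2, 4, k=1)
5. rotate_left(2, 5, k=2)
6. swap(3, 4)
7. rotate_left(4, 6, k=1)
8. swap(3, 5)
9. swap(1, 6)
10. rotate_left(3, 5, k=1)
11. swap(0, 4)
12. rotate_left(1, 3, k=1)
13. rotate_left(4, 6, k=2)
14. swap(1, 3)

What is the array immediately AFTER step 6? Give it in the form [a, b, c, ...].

After 1 (swap(4, 0)): [6, 0, 1, 4, 5, 2, 3]
After 2 (reverse(1, 6)): [6, 3, 2, 5, 4, 1, 0]
After 3 (rotate_left(4, 6, k=2)): [6, 3, 2, 5, 0, 4, 1]
After 4 (rotate_left(2, 4, k=1)): [6, 3, 5, 0, 2, 4, 1]
After 5 (rotate_left(2, 5, k=2)): [6, 3, 2, 4, 5, 0, 1]
After 6 (swap(3, 4)): [6, 3, 2, 5, 4, 0, 1]

Answer: [6, 3, 2, 5, 4, 0, 1]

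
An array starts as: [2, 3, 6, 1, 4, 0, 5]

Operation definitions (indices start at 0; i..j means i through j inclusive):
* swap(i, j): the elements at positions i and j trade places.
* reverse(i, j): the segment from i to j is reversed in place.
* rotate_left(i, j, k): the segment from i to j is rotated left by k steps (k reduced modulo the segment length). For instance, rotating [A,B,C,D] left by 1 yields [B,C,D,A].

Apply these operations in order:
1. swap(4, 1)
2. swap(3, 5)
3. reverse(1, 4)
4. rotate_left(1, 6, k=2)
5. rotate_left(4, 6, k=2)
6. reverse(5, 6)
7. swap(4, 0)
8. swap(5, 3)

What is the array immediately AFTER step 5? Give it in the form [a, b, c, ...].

Answer: [2, 6, 4, 1, 0, 5, 3]

Derivation:
After 1 (swap(4, 1)): [2, 4, 6, 1, 3, 0, 5]
After 2 (swap(3, 5)): [2, 4, 6, 0, 3, 1, 5]
After 3 (reverse(1, 4)): [2, 3, 0, 6, 4, 1, 5]
After 4 (rotate_left(1, 6, k=2)): [2, 6, 4, 1, 5, 3, 0]
After 5 (rotate_left(4, 6, k=2)): [2, 6, 4, 1, 0, 5, 3]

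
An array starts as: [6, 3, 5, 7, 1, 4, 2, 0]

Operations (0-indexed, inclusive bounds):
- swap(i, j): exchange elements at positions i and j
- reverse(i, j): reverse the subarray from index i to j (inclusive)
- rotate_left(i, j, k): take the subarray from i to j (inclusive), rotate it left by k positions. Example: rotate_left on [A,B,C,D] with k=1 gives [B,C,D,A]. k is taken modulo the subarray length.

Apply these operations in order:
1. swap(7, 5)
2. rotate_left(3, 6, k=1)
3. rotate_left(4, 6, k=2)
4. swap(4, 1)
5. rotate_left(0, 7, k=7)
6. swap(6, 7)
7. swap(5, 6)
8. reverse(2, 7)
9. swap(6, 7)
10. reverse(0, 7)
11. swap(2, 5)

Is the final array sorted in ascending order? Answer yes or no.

After 1 (swap(7, 5)): [6, 3, 5, 7, 1, 0, 2, 4]
After 2 (rotate_left(3, 6, k=1)): [6, 3, 5, 1, 0, 2, 7, 4]
After 3 (rotate_left(4, 6, k=2)): [6, 3, 5, 1, 7, 0, 2, 4]
After 4 (swap(4, 1)): [6, 7, 5, 1, 3, 0, 2, 4]
After 5 (rotate_left(0, 7, k=7)): [4, 6, 7, 5, 1, 3, 0, 2]
After 6 (swap(6, 7)): [4, 6, 7, 5, 1, 3, 2, 0]
After 7 (swap(5, 6)): [4, 6, 7, 5, 1, 2, 3, 0]
After 8 (reverse(2, 7)): [4, 6, 0, 3, 2, 1, 5, 7]
After 9 (swap(6, 7)): [4, 6, 0, 3, 2, 1, 7, 5]
After 10 (reverse(0, 7)): [5, 7, 1, 2, 3, 0, 6, 4]
After 11 (swap(2, 5)): [5, 7, 0, 2, 3, 1, 6, 4]

Answer: no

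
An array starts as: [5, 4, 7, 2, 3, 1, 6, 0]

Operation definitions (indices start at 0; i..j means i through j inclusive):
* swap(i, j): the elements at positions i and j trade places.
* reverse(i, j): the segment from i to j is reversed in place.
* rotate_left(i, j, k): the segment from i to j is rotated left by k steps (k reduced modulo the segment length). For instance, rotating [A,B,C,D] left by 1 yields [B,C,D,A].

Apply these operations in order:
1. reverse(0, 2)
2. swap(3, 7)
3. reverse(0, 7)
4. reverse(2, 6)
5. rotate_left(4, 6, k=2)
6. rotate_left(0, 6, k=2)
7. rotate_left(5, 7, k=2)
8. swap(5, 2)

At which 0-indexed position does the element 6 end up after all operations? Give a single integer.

After 1 (reverse(0, 2)): [7, 4, 5, 2, 3, 1, 6, 0]
After 2 (swap(3, 7)): [7, 4, 5, 0, 3, 1, 6, 2]
After 3 (reverse(0, 7)): [2, 6, 1, 3, 0, 5, 4, 7]
After 4 (reverse(2, 6)): [2, 6, 4, 5, 0, 3, 1, 7]
After 5 (rotate_left(4, 6, k=2)): [2, 6, 4, 5, 1, 0, 3, 7]
After 6 (rotate_left(0, 6, k=2)): [4, 5, 1, 0, 3, 2, 6, 7]
After 7 (rotate_left(5, 7, k=2)): [4, 5, 1, 0, 3, 7, 2, 6]
After 8 (swap(5, 2)): [4, 5, 7, 0, 3, 1, 2, 6]

Answer: 7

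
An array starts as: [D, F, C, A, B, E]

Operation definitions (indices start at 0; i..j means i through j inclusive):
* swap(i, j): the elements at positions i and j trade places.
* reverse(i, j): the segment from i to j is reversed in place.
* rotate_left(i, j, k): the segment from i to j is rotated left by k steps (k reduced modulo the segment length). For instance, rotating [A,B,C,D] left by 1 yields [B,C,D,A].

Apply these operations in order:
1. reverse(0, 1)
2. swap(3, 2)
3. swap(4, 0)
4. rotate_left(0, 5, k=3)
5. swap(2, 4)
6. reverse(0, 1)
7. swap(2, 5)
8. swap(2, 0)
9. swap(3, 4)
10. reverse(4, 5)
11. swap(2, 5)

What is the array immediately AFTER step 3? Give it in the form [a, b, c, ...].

Answer: [B, D, A, C, F, E]

Derivation:
After 1 (reverse(0, 1)): [F, D, C, A, B, E]
After 2 (swap(3, 2)): [F, D, A, C, B, E]
After 3 (swap(4, 0)): [B, D, A, C, F, E]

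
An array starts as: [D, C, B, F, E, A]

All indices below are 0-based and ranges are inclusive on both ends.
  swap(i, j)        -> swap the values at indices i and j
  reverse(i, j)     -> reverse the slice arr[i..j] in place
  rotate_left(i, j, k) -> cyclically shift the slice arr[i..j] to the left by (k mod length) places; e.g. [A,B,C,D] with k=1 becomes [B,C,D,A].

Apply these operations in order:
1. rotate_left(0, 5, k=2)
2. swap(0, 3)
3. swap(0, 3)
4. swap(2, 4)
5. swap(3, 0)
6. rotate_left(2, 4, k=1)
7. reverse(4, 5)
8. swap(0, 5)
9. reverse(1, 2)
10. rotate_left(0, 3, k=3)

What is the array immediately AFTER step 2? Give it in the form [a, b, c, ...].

After 1 (rotate_left(0, 5, k=2)): [B, F, E, A, D, C]
After 2 (swap(0, 3)): [A, F, E, B, D, C]

Answer: [A, F, E, B, D, C]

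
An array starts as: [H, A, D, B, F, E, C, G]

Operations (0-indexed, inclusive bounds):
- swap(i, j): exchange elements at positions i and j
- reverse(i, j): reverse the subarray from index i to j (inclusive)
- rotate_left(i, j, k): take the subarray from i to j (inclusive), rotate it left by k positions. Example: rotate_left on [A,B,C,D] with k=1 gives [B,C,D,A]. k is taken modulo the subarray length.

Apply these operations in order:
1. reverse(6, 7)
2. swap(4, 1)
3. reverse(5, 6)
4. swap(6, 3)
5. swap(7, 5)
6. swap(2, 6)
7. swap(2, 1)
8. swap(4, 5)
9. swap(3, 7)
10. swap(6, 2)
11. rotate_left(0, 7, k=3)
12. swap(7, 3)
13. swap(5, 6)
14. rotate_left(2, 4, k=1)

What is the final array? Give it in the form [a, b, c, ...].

Answer: [G, C, D, E, A, B, H, F]

Derivation:
After 1 (reverse(6, 7)): [H, A, D, B, F, E, G, C]
After 2 (swap(4, 1)): [H, F, D, B, A, E, G, C]
After 3 (reverse(5, 6)): [H, F, D, B, A, G, E, C]
After 4 (swap(6, 3)): [H, F, D, E, A, G, B, C]
After 5 (swap(7, 5)): [H, F, D, E, A, C, B, G]
After 6 (swap(2, 6)): [H, F, B, E, A, C, D, G]
After 7 (swap(2, 1)): [H, B, F, E, A, C, D, G]
After 8 (swap(4, 5)): [H, B, F, E, C, A, D, G]
After 9 (swap(3, 7)): [H, B, F, G, C, A, D, E]
After 10 (swap(6, 2)): [H, B, D, G, C, A, F, E]
After 11 (rotate_left(0, 7, k=3)): [G, C, A, F, E, H, B, D]
After 12 (swap(7, 3)): [G, C, A, D, E, H, B, F]
After 13 (swap(5, 6)): [G, C, A, D, E, B, H, F]
After 14 (rotate_left(2, 4, k=1)): [G, C, D, E, A, B, H, F]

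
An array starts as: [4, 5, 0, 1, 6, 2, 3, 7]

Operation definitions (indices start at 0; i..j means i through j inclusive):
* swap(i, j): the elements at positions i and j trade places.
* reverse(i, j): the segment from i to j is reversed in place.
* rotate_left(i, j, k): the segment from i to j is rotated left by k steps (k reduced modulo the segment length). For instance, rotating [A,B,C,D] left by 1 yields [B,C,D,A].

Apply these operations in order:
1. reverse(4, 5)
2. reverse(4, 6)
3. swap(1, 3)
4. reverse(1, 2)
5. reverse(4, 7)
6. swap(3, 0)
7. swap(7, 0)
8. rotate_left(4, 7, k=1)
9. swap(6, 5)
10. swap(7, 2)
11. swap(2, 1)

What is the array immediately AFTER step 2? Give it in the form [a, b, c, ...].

Answer: [4, 5, 0, 1, 3, 6, 2, 7]

Derivation:
After 1 (reverse(4, 5)): [4, 5, 0, 1, 2, 6, 3, 7]
After 2 (reverse(4, 6)): [4, 5, 0, 1, 3, 6, 2, 7]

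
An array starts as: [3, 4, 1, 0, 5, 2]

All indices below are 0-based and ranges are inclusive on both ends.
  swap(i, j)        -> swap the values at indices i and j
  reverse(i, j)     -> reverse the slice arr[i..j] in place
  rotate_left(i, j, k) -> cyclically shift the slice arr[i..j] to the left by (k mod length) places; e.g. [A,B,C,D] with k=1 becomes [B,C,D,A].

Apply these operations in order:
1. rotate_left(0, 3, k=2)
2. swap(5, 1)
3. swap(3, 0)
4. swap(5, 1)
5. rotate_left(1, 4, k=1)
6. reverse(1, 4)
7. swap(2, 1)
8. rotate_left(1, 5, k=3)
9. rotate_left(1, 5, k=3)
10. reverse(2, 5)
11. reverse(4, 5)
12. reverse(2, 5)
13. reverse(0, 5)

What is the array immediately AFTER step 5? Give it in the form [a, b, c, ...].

After 1 (rotate_left(0, 3, k=2)): [1, 0, 3, 4, 5, 2]
After 2 (swap(5, 1)): [1, 2, 3, 4, 5, 0]
After 3 (swap(3, 0)): [4, 2, 3, 1, 5, 0]
After 4 (swap(5, 1)): [4, 0, 3, 1, 5, 2]
After 5 (rotate_left(1, 4, k=1)): [4, 3, 1, 5, 0, 2]

Answer: [4, 3, 1, 5, 0, 2]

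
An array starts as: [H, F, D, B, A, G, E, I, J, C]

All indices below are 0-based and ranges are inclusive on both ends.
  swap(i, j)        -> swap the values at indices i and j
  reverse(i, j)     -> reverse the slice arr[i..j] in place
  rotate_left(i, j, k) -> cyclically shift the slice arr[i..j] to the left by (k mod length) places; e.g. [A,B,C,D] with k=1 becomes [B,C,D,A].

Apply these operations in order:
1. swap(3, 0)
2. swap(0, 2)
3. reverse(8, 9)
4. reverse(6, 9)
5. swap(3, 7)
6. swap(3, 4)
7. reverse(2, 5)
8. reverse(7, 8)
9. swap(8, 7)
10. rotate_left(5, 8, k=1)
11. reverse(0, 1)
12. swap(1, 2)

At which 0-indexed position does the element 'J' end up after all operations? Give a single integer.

Answer: 5

Derivation:
After 1 (swap(3, 0)): [B, F, D, H, A, G, E, I, J, C]
After 2 (swap(0, 2)): [D, F, B, H, A, G, E, I, J, C]
After 3 (reverse(8, 9)): [D, F, B, H, A, G, E, I, C, J]
After 4 (reverse(6, 9)): [D, F, B, H, A, G, J, C, I, E]
After 5 (swap(3, 7)): [D, F, B, C, A, G, J, H, I, E]
After 6 (swap(3, 4)): [D, F, B, A, C, G, J, H, I, E]
After 7 (reverse(2, 5)): [D, F, G, C, A, B, J, H, I, E]
After 8 (reverse(7, 8)): [D, F, G, C, A, B, J, I, H, E]
After 9 (swap(8, 7)): [D, F, G, C, A, B, J, H, I, E]
After 10 (rotate_left(5, 8, k=1)): [D, F, G, C, A, J, H, I, B, E]
After 11 (reverse(0, 1)): [F, D, G, C, A, J, H, I, B, E]
After 12 (swap(1, 2)): [F, G, D, C, A, J, H, I, B, E]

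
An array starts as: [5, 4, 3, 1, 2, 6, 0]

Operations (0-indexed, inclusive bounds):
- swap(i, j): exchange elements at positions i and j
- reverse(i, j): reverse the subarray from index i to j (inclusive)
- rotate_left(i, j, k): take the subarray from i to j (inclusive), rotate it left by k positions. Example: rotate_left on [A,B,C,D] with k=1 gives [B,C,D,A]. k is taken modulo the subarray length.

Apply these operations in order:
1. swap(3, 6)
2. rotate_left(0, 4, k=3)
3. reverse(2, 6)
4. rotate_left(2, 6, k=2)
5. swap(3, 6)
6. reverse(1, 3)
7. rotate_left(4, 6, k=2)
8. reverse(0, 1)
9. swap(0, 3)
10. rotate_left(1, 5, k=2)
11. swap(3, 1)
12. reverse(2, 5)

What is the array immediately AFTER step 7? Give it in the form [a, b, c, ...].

Answer: [0, 6, 3, 2, 4, 5, 1]

Derivation:
After 1 (swap(3, 6)): [5, 4, 3, 0, 2, 6, 1]
After 2 (rotate_left(0, 4, k=3)): [0, 2, 5, 4, 3, 6, 1]
After 3 (reverse(2, 6)): [0, 2, 1, 6, 3, 4, 5]
After 4 (rotate_left(2, 6, k=2)): [0, 2, 3, 4, 5, 1, 6]
After 5 (swap(3, 6)): [0, 2, 3, 6, 5, 1, 4]
After 6 (reverse(1, 3)): [0, 6, 3, 2, 5, 1, 4]
After 7 (rotate_left(4, 6, k=2)): [0, 6, 3, 2, 4, 5, 1]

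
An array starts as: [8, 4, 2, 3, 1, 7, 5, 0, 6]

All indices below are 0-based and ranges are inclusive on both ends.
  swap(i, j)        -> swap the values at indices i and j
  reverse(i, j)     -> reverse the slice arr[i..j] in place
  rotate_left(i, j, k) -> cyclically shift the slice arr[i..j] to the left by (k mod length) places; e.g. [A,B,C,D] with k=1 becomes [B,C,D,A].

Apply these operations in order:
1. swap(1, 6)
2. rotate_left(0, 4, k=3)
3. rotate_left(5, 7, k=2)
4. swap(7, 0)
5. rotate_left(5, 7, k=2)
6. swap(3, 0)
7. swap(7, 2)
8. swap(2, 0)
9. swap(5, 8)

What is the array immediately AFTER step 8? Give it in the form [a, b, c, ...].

After 1 (swap(1, 6)): [8, 5, 2, 3, 1, 7, 4, 0, 6]
After 2 (rotate_left(0, 4, k=3)): [3, 1, 8, 5, 2, 7, 4, 0, 6]
After 3 (rotate_left(5, 7, k=2)): [3, 1, 8, 5, 2, 0, 7, 4, 6]
After 4 (swap(7, 0)): [4, 1, 8, 5, 2, 0, 7, 3, 6]
After 5 (rotate_left(5, 7, k=2)): [4, 1, 8, 5, 2, 3, 0, 7, 6]
After 6 (swap(3, 0)): [5, 1, 8, 4, 2, 3, 0, 7, 6]
After 7 (swap(7, 2)): [5, 1, 7, 4, 2, 3, 0, 8, 6]
After 8 (swap(2, 0)): [7, 1, 5, 4, 2, 3, 0, 8, 6]

Answer: [7, 1, 5, 4, 2, 3, 0, 8, 6]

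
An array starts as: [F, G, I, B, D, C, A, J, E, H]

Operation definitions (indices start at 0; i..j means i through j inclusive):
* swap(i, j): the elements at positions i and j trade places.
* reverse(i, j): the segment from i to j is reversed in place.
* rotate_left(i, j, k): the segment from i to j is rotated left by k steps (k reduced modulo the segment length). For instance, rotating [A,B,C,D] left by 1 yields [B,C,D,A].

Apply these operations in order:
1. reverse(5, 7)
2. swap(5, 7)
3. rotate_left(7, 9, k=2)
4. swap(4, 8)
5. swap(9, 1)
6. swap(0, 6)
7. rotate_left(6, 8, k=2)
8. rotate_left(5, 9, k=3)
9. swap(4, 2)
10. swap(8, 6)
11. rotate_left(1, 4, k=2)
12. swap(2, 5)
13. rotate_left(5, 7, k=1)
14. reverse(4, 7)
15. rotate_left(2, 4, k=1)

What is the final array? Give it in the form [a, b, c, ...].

Answer: [A, B, E, I, H, C, D, J, G, F]

Derivation:
After 1 (reverse(5, 7)): [F, G, I, B, D, J, A, C, E, H]
After 2 (swap(5, 7)): [F, G, I, B, D, C, A, J, E, H]
After 3 (rotate_left(7, 9, k=2)): [F, G, I, B, D, C, A, H, J, E]
After 4 (swap(4, 8)): [F, G, I, B, J, C, A, H, D, E]
After 5 (swap(9, 1)): [F, E, I, B, J, C, A, H, D, G]
After 6 (swap(0, 6)): [A, E, I, B, J, C, F, H, D, G]
After 7 (rotate_left(6, 8, k=2)): [A, E, I, B, J, C, D, F, H, G]
After 8 (rotate_left(5, 9, k=3)): [A, E, I, B, J, H, G, C, D, F]
After 9 (swap(4, 2)): [A, E, J, B, I, H, G, C, D, F]
After 10 (swap(8, 6)): [A, E, J, B, I, H, D, C, G, F]
After 11 (rotate_left(1, 4, k=2)): [A, B, I, E, J, H, D, C, G, F]
After 12 (swap(2, 5)): [A, B, H, E, J, I, D, C, G, F]
After 13 (rotate_left(5, 7, k=1)): [A, B, H, E, J, D, C, I, G, F]
After 14 (reverse(4, 7)): [A, B, H, E, I, C, D, J, G, F]
After 15 (rotate_left(2, 4, k=1)): [A, B, E, I, H, C, D, J, G, F]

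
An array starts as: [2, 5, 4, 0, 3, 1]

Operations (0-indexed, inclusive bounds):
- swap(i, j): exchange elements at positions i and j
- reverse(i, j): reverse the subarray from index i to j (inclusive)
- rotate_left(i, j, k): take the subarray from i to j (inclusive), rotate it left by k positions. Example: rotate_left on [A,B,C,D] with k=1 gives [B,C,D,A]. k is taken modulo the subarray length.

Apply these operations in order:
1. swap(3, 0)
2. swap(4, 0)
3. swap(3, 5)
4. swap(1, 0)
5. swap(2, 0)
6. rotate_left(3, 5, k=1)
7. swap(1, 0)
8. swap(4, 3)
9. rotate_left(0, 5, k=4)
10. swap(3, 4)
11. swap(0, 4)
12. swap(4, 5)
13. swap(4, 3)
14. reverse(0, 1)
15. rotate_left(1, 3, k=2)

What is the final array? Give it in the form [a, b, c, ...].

After 1 (swap(3, 0)): [0, 5, 4, 2, 3, 1]
After 2 (swap(4, 0)): [3, 5, 4, 2, 0, 1]
After 3 (swap(3, 5)): [3, 5, 4, 1, 0, 2]
After 4 (swap(1, 0)): [5, 3, 4, 1, 0, 2]
After 5 (swap(2, 0)): [4, 3, 5, 1, 0, 2]
After 6 (rotate_left(3, 5, k=1)): [4, 3, 5, 0, 2, 1]
After 7 (swap(1, 0)): [3, 4, 5, 0, 2, 1]
After 8 (swap(4, 3)): [3, 4, 5, 2, 0, 1]
After 9 (rotate_left(0, 5, k=4)): [0, 1, 3, 4, 5, 2]
After 10 (swap(3, 4)): [0, 1, 3, 5, 4, 2]
After 11 (swap(0, 4)): [4, 1, 3, 5, 0, 2]
After 12 (swap(4, 5)): [4, 1, 3, 5, 2, 0]
After 13 (swap(4, 3)): [4, 1, 3, 2, 5, 0]
After 14 (reverse(0, 1)): [1, 4, 3, 2, 5, 0]
After 15 (rotate_left(1, 3, k=2)): [1, 2, 4, 3, 5, 0]

Answer: [1, 2, 4, 3, 5, 0]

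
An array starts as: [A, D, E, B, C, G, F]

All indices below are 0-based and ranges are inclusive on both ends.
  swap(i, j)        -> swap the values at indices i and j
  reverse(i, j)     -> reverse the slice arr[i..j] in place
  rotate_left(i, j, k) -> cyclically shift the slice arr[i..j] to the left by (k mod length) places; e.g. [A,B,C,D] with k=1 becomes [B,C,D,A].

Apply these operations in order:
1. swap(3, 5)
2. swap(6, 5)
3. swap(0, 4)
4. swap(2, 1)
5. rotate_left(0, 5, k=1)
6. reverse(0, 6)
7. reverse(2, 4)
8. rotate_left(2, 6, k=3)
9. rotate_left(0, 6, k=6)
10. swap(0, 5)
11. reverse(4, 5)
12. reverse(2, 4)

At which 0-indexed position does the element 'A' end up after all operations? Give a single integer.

After 1 (swap(3, 5)): [A, D, E, G, C, B, F]
After 2 (swap(6, 5)): [A, D, E, G, C, F, B]
After 3 (swap(0, 4)): [C, D, E, G, A, F, B]
After 4 (swap(2, 1)): [C, E, D, G, A, F, B]
After 5 (rotate_left(0, 5, k=1)): [E, D, G, A, F, C, B]
After 6 (reverse(0, 6)): [B, C, F, A, G, D, E]
After 7 (reverse(2, 4)): [B, C, G, A, F, D, E]
After 8 (rotate_left(2, 6, k=3)): [B, C, D, E, G, A, F]
After 9 (rotate_left(0, 6, k=6)): [F, B, C, D, E, G, A]
After 10 (swap(0, 5)): [G, B, C, D, E, F, A]
After 11 (reverse(4, 5)): [G, B, C, D, F, E, A]
After 12 (reverse(2, 4)): [G, B, F, D, C, E, A]

Answer: 6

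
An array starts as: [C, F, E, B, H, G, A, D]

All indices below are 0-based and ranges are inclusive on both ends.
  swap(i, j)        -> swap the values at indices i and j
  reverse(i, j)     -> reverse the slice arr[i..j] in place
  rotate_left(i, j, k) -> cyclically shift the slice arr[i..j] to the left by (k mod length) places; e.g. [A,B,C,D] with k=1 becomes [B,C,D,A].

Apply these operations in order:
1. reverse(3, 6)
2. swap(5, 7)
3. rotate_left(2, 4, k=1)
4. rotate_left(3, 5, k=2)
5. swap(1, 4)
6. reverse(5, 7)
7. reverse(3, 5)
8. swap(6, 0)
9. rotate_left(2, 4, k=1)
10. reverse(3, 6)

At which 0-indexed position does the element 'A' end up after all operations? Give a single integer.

Answer: 5

Derivation:
After 1 (reverse(3, 6)): [C, F, E, A, G, H, B, D]
After 2 (swap(5, 7)): [C, F, E, A, G, D, B, H]
After 3 (rotate_left(2, 4, k=1)): [C, F, A, G, E, D, B, H]
After 4 (rotate_left(3, 5, k=2)): [C, F, A, D, G, E, B, H]
After 5 (swap(1, 4)): [C, G, A, D, F, E, B, H]
After 6 (reverse(5, 7)): [C, G, A, D, F, H, B, E]
After 7 (reverse(3, 5)): [C, G, A, H, F, D, B, E]
After 8 (swap(6, 0)): [B, G, A, H, F, D, C, E]
After 9 (rotate_left(2, 4, k=1)): [B, G, H, F, A, D, C, E]
After 10 (reverse(3, 6)): [B, G, H, C, D, A, F, E]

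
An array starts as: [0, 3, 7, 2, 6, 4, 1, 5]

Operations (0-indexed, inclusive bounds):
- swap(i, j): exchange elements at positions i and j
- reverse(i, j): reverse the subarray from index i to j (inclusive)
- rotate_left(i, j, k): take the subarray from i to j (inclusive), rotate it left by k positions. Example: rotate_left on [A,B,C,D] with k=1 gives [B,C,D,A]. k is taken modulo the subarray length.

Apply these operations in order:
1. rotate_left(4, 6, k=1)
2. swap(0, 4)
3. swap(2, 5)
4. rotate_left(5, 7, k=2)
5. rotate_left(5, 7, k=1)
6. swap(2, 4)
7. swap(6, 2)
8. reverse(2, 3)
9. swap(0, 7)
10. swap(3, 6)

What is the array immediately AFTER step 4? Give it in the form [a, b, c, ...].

After 1 (rotate_left(4, 6, k=1)): [0, 3, 7, 2, 4, 1, 6, 5]
After 2 (swap(0, 4)): [4, 3, 7, 2, 0, 1, 6, 5]
After 3 (swap(2, 5)): [4, 3, 1, 2, 0, 7, 6, 5]
After 4 (rotate_left(5, 7, k=2)): [4, 3, 1, 2, 0, 5, 7, 6]

Answer: [4, 3, 1, 2, 0, 5, 7, 6]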